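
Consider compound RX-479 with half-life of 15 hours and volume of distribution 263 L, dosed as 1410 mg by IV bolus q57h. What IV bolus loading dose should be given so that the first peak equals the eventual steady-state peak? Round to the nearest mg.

f = (1/2)^(57/15) ≈ 0.071794; accumulation ratio R = 1/(1−f) ≈ 1.07735.
Loading dose to hit Cmax,ss on first dose: D_load = D_maint·R ≈ 1410 × 1.07735 ≈ 1519.06 mg.

1519 mg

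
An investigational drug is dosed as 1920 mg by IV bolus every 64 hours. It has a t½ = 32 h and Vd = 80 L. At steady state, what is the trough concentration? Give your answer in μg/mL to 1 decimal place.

The dosing interval is 2 half-lives, so f = 2^(−2) = 0.25.
Accumulation ratio R = 1/(1 − f) = 1/0.75 = 4/3.
Single-dose peak C₀ = D/Vd = 1920/80 = 24 μg/mL.
Steady-state peak Cmax,ss = C₀·R = 24 × 4/3 ≈ 32.000 μg/mL.
Steady-state trough Cmin,ss = Cmax,ss·f ≈ 32.000 × 0.25 ≈ 8.000 μg/mL.

8.0 μg/mL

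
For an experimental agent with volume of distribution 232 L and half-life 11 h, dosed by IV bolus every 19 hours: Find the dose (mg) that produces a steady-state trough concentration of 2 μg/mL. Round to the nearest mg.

1072 mg

τ/t½ = 19/11 ≈ 1.7273, so f = (1/2)^(19/11) ≈ 0.302022.
Cmin,ss = (D/Vd)·f/(1−f), so D = Cmin,ss·Vd·(1−f)/f.
D = 2 × 232 × (1−f)/f ≈ 2 × 232 × 2.31102 ≈ 1072.31 mg.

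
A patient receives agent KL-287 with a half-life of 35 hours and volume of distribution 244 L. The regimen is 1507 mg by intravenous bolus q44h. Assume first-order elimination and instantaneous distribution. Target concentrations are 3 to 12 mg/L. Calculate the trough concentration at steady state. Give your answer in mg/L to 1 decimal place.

k = ln2/t½ = ln2/35 ≈ 0.019804 h⁻¹; fraction remaining f = e^(−kτ) = e^(−0.019804×44) ≈ 0.4184.
Each bolus raises the concentration by D/Vd = 1507/244 ≈ 6.176 mg/L.
Steady-state trough Cmin,ss = C₀·f/(1−f) ≈ 6.176 × 0.4184/0.5816 ≈ 4.443 mg/L.
Trough 4.4 mg/L vs MEC 3 mg/L: adequate.

4.4 mg/L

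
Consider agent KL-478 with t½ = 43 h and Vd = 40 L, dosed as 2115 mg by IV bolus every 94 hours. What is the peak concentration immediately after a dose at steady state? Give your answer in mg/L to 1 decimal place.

Over one 94-h interval, 94/43 ≈ 2.186 half-lives elapse, leaving f ≈ 0.2198 of each dose.
Accumulation ratio R = 1/(1 − f) ≈ 1/0.7802 ≈ 1.2817.
Each bolus raises the concentration by D/Vd = 2115/40 ≈ 52.875 mg/L.
Steady-state peak Cmax,ss = C₀·R ≈ 52.875 × 1.2817 ≈ 67.770 mg/L.

67.8 mg/L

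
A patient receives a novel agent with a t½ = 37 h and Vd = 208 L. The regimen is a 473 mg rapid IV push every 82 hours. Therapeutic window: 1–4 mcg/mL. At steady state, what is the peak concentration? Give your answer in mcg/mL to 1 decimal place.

k = ln2/t½ = ln2/37 ≈ 0.018734 h⁻¹; fraction remaining f = e^(−kτ) = e^(−0.018734×82) ≈ 0.2152.
At steady state, accumulation factor R = 1/(1 − e^(−kτ)) ≈ 1.2742.
Single-dose peak C₀ = D/Vd = 473/208 ≈ 2.274 mcg/mL.
Steady-state peak Cmax,ss = C₀·R ≈ 2.274 × 1.2742 ≈ 2.898 mcg/mL.
Peak 2.9 mcg/mL vs MTC 4 mcg/mL: below toxic threshold.

2.9 mcg/mL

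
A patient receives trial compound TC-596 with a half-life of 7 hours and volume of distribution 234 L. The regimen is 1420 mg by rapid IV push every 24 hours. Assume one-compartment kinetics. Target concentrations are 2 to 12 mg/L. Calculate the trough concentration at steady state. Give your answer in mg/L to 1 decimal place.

0.6 mg/L

τ/t½ = 24/7 ≈ 3.4286, so fraction remaining f = (1/2)^(24/7) ≈ 0.0929.
Each bolus raises the concentration by D/Vd = 1420/234 ≈ 6.068 mg/L.
Steady-state trough Cmin,ss = C₀·f/(1−f) ≈ 6.068 × 0.0929/0.9071 ≈ 0.621 mg/L.
Trough 0.6 mg/L vs MEC 2 mg/L: subtherapeutic.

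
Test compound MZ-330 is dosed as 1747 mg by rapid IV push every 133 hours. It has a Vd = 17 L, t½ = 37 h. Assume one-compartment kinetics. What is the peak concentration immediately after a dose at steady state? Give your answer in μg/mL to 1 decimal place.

τ/t½ = 133/37 ≈ 3.5946, so fraction remaining f = (1/2)^(133/37) ≈ 0.0828.
Accumulation ratio R = 1/(1 − f) ≈ 1/0.9172 ≈ 1.0903.
Single-dose peak C₀ = D/Vd = 1747/17 ≈ 102.765 μg/mL.
Steady-state peak Cmax,ss = C₀·R ≈ 102.765 × 1.0903 ≈ 112.045 μg/mL.

112.0 μg/mL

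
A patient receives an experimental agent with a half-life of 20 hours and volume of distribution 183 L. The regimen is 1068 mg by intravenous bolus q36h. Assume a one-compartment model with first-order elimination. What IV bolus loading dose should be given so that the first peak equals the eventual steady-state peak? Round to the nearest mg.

1498 mg

f = (1/2)^(36/20) ≈ 0.287175; accumulation ratio R = 1/(1−f) ≈ 1.40287.
Loading dose to hit Cmax,ss on first dose: D_load = D_maint·R ≈ 1068 × 1.40287 ≈ 1498.27 mg.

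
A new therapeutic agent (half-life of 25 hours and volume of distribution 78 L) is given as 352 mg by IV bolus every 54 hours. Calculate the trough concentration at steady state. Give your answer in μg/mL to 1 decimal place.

Over one 54-h interval, 54/25 ≈ 2.16 half-lives elapse, leaving f ≈ 0.2238 of each dose.
Accumulation ratio R = 1/(1 − f) ≈ 1/0.7762 ≈ 1.2883.
Each bolus raises the concentration by D/Vd = 352/78 ≈ 4.513 μg/mL.
Cmax,ss = C₀/(1 − f) ≈ 4.513/0.7762 ≈ 5.814 μg/mL.
One interval later, Cmin,ss = Cmax,ss·e^(−kτ) ≈ 5.814 × 0.2238 ≈ 1.301 μg/mL.

1.3 μg/mL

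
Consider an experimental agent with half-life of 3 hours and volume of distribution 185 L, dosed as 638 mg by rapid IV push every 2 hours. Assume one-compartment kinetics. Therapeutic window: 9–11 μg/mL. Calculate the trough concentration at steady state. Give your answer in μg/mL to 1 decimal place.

Over one 2-h interval, 2/3 ≈ 0.66667 half-lives elapse, leaving f ≈ 0.6300 of each dose.
Accumulation ratio R = 1/(1 − f) ≈ 1/0.3700 ≈ 2.7027.
Single-dose peak C₀ = D/Vd = 638/185 ≈ 3.449 μg/mL.
Cmax,ss = C₀/(1 − f) ≈ 3.449/0.3700 ≈ 9.322 μg/mL.
One interval later, Cmin,ss = Cmax,ss·e^(−kτ) ≈ 9.322 × 0.6300 ≈ 5.873 μg/mL.
Trough 5.9 μg/mL vs MEC 9 μg/mL: subtherapeutic.

5.9 μg/mL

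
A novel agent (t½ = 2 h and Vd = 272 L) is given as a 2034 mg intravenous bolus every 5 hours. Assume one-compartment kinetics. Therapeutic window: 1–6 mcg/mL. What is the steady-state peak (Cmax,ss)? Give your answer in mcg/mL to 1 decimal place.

9.1 mcg/mL

k = ln2/t½ = ln2/2 ≈ 0.346574 h⁻¹; fraction remaining f = e^(−kτ) = e^(−0.346574×5) ≈ 0.1768.
Accumulation ratio R = 1/(1 − f) ≈ 1/0.8232 ≈ 1.2148.
Single-dose peak C₀ = D/Vd = 2034/272 ≈ 7.478 mcg/mL.
Steady-state peak Cmax,ss = C₀·R ≈ 7.478 × 1.2148 ≈ 9.084 mcg/mL.
Peak 9.1 mcg/mL vs MTC 6 mcg/mL: exceeds toxic threshold.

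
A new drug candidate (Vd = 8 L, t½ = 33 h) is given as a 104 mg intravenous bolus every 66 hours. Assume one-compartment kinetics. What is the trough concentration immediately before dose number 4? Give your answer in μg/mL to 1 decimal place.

4.3 μg/mL

f = (1/2)^(τ/t½) = (1/2)^(66/33) ≈ 0.2500.
C₀ = D/Vd = 104/8 ≈ 13.000 μg/mL.
Before the 4th dose, 3 doses have been given. Superposition: Cmin = C₀·(f + f² + … + f^3).
≈ 13.000 × (0.2500 + 0.0625 + 0.0156) ≈ 13.000 × 0.3281 ≈ 4.265 μg/mL.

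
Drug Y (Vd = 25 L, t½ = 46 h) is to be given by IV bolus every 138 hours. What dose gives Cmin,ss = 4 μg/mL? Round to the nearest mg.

τ/t½ = 138/46 ≈ 3, so f = (1/2)^(138/46) ≈ 0.125000.
Cmin,ss = (D/Vd)·f/(1−f), so D = Cmin,ss·Vd·(1−f)/f.
D = 4 × 25 × (1−f)/f ≈ 4 × 25 × 7.00000 ≈ 700.00 mg.

700 mg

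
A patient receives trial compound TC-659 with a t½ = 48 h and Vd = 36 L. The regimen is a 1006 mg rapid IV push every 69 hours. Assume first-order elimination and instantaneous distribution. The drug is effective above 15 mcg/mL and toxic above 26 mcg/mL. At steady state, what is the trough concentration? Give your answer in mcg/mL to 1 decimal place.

16.4 mcg/mL

k = ln2/t½ = ln2/48 ≈ 0.014441 h⁻¹; fraction remaining f = e^(−kτ) = e^(−0.014441×69) ≈ 0.3692.
Accumulation ratio R = 1/(1 − f) ≈ 1/0.6308 ≈ 1.5853.
Each bolus raises the concentration by D/Vd = 1006/36 ≈ 27.944 mcg/mL.
Steady-state peak Cmax,ss = C₀·R ≈ 27.944 × 1.5853 ≈ 44.300 mcg/mL.
One interval later, Cmin,ss = Cmax,ss·e^(−kτ) ≈ 44.300 × 0.3692 ≈ 16.356 mcg/mL.
Trough 16.4 mcg/mL vs MEC 15 mcg/mL: adequate.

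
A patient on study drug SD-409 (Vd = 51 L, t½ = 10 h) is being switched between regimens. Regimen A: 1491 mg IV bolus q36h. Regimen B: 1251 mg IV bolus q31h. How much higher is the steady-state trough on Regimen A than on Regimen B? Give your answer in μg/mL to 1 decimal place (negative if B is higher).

-0.6 μg/mL

Regimen A: f = (1/2)^(36/10) ≈ 0.0825; Cmin,ss = (1491/51)·f/(1−f) ≈ 2.629 μg/mL.
Regimen B: f = (1/2)^(31/10) ≈ 0.1166; Cmin,ss = (1251/51)·f/(1−f) ≈ 3.238 μg/mL.
Difference ≈ 2.629 − 3.238 ≈ -0.609 μg/mL.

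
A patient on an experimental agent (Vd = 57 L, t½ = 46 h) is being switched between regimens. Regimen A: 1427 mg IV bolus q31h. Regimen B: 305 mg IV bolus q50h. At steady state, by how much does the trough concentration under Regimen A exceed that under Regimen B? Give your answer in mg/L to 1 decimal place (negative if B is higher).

37.3 mg/L

Regimen A: f = (1/2)^(31/46) ≈ 0.6268; Cmin,ss = (1427/57)·f/(1−f) ≈ 42.047 mg/L.
Regimen B: f = (1/2)^(50/46) ≈ 0.4708; Cmin,ss = (305/57)·f/(1−f) ≈ 4.760 mg/L.
Difference ≈ 42.047 − 4.760 ≈ 37.287 mg/L.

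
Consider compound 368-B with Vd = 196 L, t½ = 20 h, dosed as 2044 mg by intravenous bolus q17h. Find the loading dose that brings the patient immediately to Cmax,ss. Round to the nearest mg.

4591 mg

f = (1/2)^(17/20) ≈ 0.554785; accumulation ratio R = 1/(1−f) ≈ 2.24611.
Loading dose to hit Cmax,ss on first dose: D_load = D_maint·R ≈ 2044 × 2.24611 ≈ 4591.05 mg.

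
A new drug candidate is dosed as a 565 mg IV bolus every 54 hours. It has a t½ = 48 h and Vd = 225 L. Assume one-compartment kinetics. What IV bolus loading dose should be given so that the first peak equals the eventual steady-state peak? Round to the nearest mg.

f = (1/2)^(54/48) ≈ 0.458502; accumulation ratio R = 1/(1−f) ≈ 1.84673.
Loading dose to hit Cmax,ss on first dose: D_load = D_maint·R ≈ 565 × 1.84673 ≈ 1043.40 mg.

1043 mg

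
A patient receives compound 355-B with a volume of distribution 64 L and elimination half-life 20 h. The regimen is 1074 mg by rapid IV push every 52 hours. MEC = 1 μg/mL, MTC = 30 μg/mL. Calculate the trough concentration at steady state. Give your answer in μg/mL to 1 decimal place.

3.3 μg/mL

Over one 52-h interval, 52/20 ≈ 2.6 half-lives elapse, leaving f ≈ 0.1649 of each dose.
Each bolus raises the concentration by D/Vd = 1074/64 ≈ 16.781 μg/mL.
Steady-state trough Cmin,ss = C₀·f/(1−f) ≈ 16.781 × 0.1649/0.8351 ≈ 3.314 μg/mL.
Trough 3.3 μg/mL vs MEC 1 μg/mL: adequate.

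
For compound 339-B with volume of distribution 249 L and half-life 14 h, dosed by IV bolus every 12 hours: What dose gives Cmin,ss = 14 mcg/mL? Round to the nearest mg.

τ/t½ = 12/14 ≈ 0.85714, so f = (1/2)^(12/14) ≈ 0.552045.
Cmin,ss = (D/Vd)·f/(1−f), so D = Cmin,ss·Vd·(1−f)/f.
D = 14 × 249 × (1−f)/f ≈ 14 × 249 × 0.81145 ≈ 2828.71 mg.

2829 mg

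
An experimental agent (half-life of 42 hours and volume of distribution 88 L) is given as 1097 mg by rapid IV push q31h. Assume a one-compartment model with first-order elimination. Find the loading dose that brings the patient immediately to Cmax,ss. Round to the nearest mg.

f = (1/2)^(31/42) ≈ 0.599530; accumulation ratio R = 1/(1−f) ≈ 2.49707.
Loading dose to hit Cmax,ss on first dose: D_load = D_maint·R ≈ 1097 × 2.49707 ≈ 2739.29 mg.

2739 mg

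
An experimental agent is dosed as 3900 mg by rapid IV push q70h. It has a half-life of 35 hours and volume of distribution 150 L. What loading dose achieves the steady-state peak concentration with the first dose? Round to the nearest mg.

f = (1/2)^(70/35) ≈ 0.250000; accumulation ratio R = 1/(1−f) ≈ 1.33333.
Loading dose to hit Cmax,ss on first dose: D_load = D_maint·R ≈ 3900 × 1.33333 ≈ 5199.99 mg.

5200 mg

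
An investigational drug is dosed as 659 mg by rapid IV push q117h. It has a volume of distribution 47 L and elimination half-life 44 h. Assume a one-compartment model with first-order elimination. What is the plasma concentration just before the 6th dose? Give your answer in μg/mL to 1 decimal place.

2.6 μg/mL

f = (1/2)^(τ/t½) = (1/2)^(117/44) ≈ 0.1583.
C₀ = D/Vd = 659/47 ≈ 14.021 μg/mL.
Before the 6th dose, 5 doses have been given. Superposition: Cmin = C₀·(f + f² + … + f^5).
≈ 14.021 × (0.1583 + 0.0251 + 0.0040 + 0.0006 + 0.0001) ≈ 14.021 × 0.1881 ≈ 2.637 μg/mL.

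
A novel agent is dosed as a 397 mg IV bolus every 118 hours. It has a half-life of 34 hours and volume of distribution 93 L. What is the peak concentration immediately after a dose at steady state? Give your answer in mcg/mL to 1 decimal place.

k = ln2/t½ = ln2/34 ≈ 0.020387 h⁻¹; fraction remaining f = e^(−kτ) = e^(−0.020387×118) ≈ 0.0902.
At steady state, accumulation factor R = 1/(1 − e^(−kτ)) ≈ 1.0991.
Single-dose peak C₀ = D/Vd = 397/93 ≈ 4.269 mcg/mL.
Steady-state peak Cmax,ss = C₀·R ≈ 4.269 × 1.0991 ≈ 4.692 mcg/mL.

4.7 mcg/mL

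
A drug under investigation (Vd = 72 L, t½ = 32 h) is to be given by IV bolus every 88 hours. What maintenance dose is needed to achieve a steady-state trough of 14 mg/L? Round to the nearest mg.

τ/t½ = 88/32 ≈ 2.75, so f = (1/2)^(88/32) ≈ 0.148651.
Cmin,ss = (D/Vd)·f/(1−f), so D = Cmin,ss·Vd·(1−f)/f.
D = 14 × 72 × (1−f)/f ≈ 14 × 72 × 5.72717 ≈ 5772.99 mg.

5773 mg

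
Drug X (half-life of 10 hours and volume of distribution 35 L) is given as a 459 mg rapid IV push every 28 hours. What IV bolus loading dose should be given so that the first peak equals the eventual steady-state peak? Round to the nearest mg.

f = (1/2)^(28/10) ≈ 0.143587; accumulation ratio R = 1/(1−f) ≈ 1.16766.
Loading dose to hit Cmax,ss on first dose: D_load = D_maint·R ≈ 459 × 1.16766 ≈ 535.96 mg.

536 mg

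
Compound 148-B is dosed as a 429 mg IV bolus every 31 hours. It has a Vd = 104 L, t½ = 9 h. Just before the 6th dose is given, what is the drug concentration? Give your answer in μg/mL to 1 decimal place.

0.4 μg/mL

f = (1/2)^(τ/t½) = (1/2)^(31/9) ≈ 0.0919.
C₀ = D/Vd = 429/104 ≈ 4.125 μg/mL.
Before the 6th dose, 5 doses have been given. Superposition: Cmin = C₀·(f + f² + … + f^5).
≈ 4.125 × (0.0919 + 0.0084 + 0.0008 + 0.0001 + 0.0000) ≈ 4.125 × 0.1012 ≈ 0.417 μg/mL.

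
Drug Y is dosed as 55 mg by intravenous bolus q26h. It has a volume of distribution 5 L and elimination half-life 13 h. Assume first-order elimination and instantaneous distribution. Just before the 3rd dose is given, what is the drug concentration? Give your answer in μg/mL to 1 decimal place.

3.4 μg/mL

f = (1/2)^(τ/t½) = (1/2)^(26/13) ≈ 0.2500.
C₀ = D/Vd = 55/5 ≈ 11.000 μg/mL.
Before the 3rd dose, 2 doses have been given. Superposition: Cmin = C₀·(f + f²).
≈ 11.000 × (0.2500 + 0.0625) ≈ 11.000 × 0.3125 ≈ 3.438 μg/mL.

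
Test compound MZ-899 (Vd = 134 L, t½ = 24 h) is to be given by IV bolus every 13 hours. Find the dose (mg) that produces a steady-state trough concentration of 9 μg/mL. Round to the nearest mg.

550 mg

τ/t½ = 13/24 ≈ 0.54167, so f = (1/2)^(13/24) ≈ 0.686977.
Cmin,ss = (D/Vd)·f/(1−f), so D = Cmin,ss·Vd·(1−f)/f.
D = 9 × 134 × (1−f)/f ≈ 9 × 134 × 0.45565 ≈ 549.51 mg.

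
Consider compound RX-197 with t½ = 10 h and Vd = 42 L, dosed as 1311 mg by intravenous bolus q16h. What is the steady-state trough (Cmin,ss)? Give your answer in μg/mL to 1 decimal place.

Over one 16-h interval, 16/10 ≈ 1.6 half-lives elapse, leaving f ≈ 0.3299 of each dose.
Accumulation ratio R = 1/(1 − f) ≈ 1/0.6701 ≈ 1.4923.
Single-dose peak C₀ = D/Vd = 1311/42 ≈ 31.214 μg/mL.
Steady-state peak Cmax,ss = C₀·R ≈ 31.214 × 1.4923 ≈ 46.581 μg/mL.
One interval later, Cmin,ss = Cmax,ss·e^(−kτ) ≈ 46.581 × 0.3299 ≈ 15.367 μg/mL.

15.4 μg/mL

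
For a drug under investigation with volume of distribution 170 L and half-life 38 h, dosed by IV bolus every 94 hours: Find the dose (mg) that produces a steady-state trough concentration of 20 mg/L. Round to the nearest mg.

τ/t½ = 94/38 ≈ 2.4737, so f = (1/2)^(94/38) ≈ 0.180031.
Cmin,ss = (D/Vd)·f/(1−f), so D = Cmin,ss·Vd·(1−f)/f.
D = 20 × 170 × (1−f)/f ≈ 20 × 170 × 4.55460 ≈ 15485.64 mg.

15486 mg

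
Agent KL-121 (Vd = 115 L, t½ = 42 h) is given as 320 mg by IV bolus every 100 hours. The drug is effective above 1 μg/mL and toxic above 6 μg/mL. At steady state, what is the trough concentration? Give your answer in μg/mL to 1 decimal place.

τ/t½ = 100/42 ≈ 2.381, so fraction remaining f = (1/2)^(100/42) ≈ 0.1920.
Accumulation ratio R = 1/(1 − f) ≈ 1/0.8080 ≈ 1.2376.
Single-dose peak C₀ = D/Vd = 320/115 ≈ 2.783 μg/mL.
Cmax,ss = C₀/(1 − f) ≈ 2.783/0.8080 ≈ 3.444 μg/mL.
One interval later, Cmin,ss = Cmax,ss·e^(−kτ) ≈ 3.444 × 0.1920 ≈ 0.661 μg/mL.
Trough 0.7 μg/mL vs MEC 1 μg/mL: subtherapeutic.

0.7 μg/mL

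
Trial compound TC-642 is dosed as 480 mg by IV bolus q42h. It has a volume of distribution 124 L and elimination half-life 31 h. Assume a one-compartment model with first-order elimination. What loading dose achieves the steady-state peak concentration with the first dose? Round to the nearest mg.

f = (1/2)^(42/31) ≈ 0.390979; accumulation ratio R = 1/(1−f) ≈ 1.64198.
Loading dose to hit Cmax,ss on first dose: D_load = D_maint·R ≈ 480 × 1.64198 ≈ 788.15 mg.

788 mg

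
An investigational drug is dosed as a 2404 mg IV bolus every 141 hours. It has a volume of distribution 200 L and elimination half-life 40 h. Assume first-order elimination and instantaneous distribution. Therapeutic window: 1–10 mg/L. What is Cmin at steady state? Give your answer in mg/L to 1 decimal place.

1.1 mg/L

Over one 141-h interval, 141/40 ≈ 3.525 half-lives elapse, leaving f ≈ 0.0869 of each dose.
At steady state, accumulation factor R = 1/(1 − e^(−kτ)) ≈ 1.0952.
Each bolus raises the concentration by D/Vd = 2404/200 ≈ 12.020 mg/L.
Steady-state peak Cmax,ss = C₀·R ≈ 12.020 × 1.0952 ≈ 13.164 mg/L.
Steady-state trough Cmin,ss = Cmax,ss·f ≈ 13.164 × 0.0869 ≈ 1.144 mg/L.
Trough 1.1 mg/L vs MEC 1 mg/L: adequate.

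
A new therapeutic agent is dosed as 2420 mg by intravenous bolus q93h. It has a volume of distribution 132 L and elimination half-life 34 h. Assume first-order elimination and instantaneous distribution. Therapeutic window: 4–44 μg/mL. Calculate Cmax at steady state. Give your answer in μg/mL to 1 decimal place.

Over one 93-h interval, 93/34 ≈ 2.7353 half-lives elapse, leaving f ≈ 0.1502 of each dose.
At steady state, accumulation factor R = 1/(1 − e^(−kτ)) ≈ 1.1767.
Single-dose peak C₀ = D/Vd = 2420/132 ≈ 18.333 μg/mL.
Steady-state peak Cmax,ss = C₀·R ≈ 18.333 × 1.1767 ≈ 21.572 μg/mL.
Peak 21.6 μg/mL vs MTC 44 μg/mL: below toxic threshold.

21.6 μg/mL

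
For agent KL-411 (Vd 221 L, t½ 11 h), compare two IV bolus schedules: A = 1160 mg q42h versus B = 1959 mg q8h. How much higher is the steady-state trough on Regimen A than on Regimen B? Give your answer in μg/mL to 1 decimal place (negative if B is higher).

-13.1 μg/mL

Regimen A: f = (1/2)^(42/11) ≈ 0.0709; Cmin,ss = (1160/221)·f/(1−f) ≈ 0.401 μg/mL.
Regimen B: f = (1/2)^(8/11) ≈ 0.6040; Cmin,ss = (1959/221)·f/(1−f) ≈ 13.520 μg/mL.
Difference ≈ 0.401 − 13.520 ≈ -13.119 μg/mL.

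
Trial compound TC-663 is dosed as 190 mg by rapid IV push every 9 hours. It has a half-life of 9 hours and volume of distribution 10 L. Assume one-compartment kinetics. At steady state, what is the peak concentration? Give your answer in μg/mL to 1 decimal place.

38.0 μg/mL

The dosing interval is 1 half-life, so f = 2^(−1) = 0.5.
At steady state, R = 1/(1 − 0.5) = 2/1.
Single-dose peak C₀ = D/Vd = 190/10 = 19 μg/mL.
Steady-state peak Cmax,ss = C₀·R = 19 × 2/1 ≈ 38.000 μg/mL.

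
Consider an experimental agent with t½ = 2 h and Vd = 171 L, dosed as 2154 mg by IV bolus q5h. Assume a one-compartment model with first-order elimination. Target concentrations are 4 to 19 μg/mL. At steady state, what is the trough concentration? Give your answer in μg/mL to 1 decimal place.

k = ln2/t½ = ln2/2 ≈ 0.346574 h⁻¹; fraction remaining f = e^(−kτ) = e^(−0.346574×5) ≈ 0.1768.
Each bolus raises the concentration by D/Vd = 2154/171 ≈ 12.596 μg/mL.
Steady-state trough Cmin,ss = C₀·f/(1−f) ≈ 12.596 × 0.1768/0.8232 ≈ 2.705 μg/mL.
Trough 2.7 μg/mL vs MEC 4 μg/mL: subtherapeutic.

2.7 μg/mL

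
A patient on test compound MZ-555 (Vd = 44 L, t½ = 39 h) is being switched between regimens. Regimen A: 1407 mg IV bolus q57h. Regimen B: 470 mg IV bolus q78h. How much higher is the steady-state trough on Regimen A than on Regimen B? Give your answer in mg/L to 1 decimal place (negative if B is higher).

14.7 mg/L

Regimen A: f = (1/2)^(57/39) ≈ 0.3631; Cmin,ss = (1407/44)·f/(1−f) ≈ 18.230 mg/L.
Regimen B: f = (1/2)^(78/39) ≈ 0.2500; Cmin,ss = (470/44)·f/(1−f) ≈ 3.561 mg/L.
Difference ≈ 18.230 − 3.561 ≈ 14.669 mg/L.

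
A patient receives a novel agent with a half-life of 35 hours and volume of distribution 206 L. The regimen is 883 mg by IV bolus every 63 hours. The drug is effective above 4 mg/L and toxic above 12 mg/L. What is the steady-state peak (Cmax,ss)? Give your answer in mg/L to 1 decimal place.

τ/t½ = 63/35 ≈ 1.8, so fraction remaining f = (1/2)^(63/35) ≈ 0.2872.
Accumulation ratio R = 1/(1 − f) ≈ 1/0.7128 ≈ 1.4029.
Single-dose peak C₀ = D/Vd = 883/206 ≈ 4.286 mg/L.
Cmax,ss = C₀/(1 − f) ≈ 4.286/0.7128 ≈ 6.013 mg/L.
Peak 6.0 mg/L vs MTC 12 mg/L: below toxic threshold.

6.0 mg/L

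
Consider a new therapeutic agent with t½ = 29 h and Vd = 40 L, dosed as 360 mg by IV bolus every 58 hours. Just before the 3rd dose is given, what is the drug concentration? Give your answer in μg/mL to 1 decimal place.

2.8 μg/mL

f = (1/2)^(τ/t½) = (1/2)^(58/29) ≈ 0.2500.
C₀ = D/Vd = 360/40 ≈ 9.000 μg/mL.
Before the 3rd dose, 2 doses have been given. Superposition: Cmin = C₀·(f + f²).
≈ 9.000 × (0.2500 + 0.0625) ≈ 9.000 × 0.3125 ≈ 2.812 μg/mL.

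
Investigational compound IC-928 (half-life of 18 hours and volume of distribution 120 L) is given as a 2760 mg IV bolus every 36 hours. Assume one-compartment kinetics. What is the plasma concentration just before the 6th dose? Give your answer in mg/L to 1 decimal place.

7.7 mg/L

f = (1/2)^(τ/t½) = (1/2)^(36/18) ≈ 0.2500.
C₀ = D/Vd = 2760/120 ≈ 23.000 mg/L.
Before the 6th dose, 5 doses have been given. Superposition: Cmin = C₀·(f + f² + … + f^5).
≈ 23.000 × (0.2500 + 0.0625 + 0.0156 + 0.0039 + 0.0010) ≈ 23.000 × 0.3330 ≈ 7.659 mg/L.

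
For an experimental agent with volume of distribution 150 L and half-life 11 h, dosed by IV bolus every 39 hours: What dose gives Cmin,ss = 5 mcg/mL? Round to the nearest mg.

8007 mg

τ/t½ = 39/11 ≈ 3.5455, so f = (1/2)^(39/11) ≈ 0.085647.
Cmin,ss = (D/Vd)·f/(1−f), so D = Cmin,ss·Vd·(1−f)/f.
D = 5 × 150 × (1−f)/f ≈ 5 × 150 × 10.67583 ≈ 8006.87 mg.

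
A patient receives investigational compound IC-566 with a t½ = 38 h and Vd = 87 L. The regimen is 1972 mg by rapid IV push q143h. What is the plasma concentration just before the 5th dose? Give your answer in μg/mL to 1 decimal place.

1.8 μg/mL

f = (1/2)^(τ/t½) = (1/2)^(143/38) ≈ 0.0737.
C₀ = D/Vd = 1972/87 ≈ 22.667 μg/mL.
Before the 5th dose, 4 doses have been given. Superposition: Cmin = C₀·(f + f² + … + f^4).
≈ 22.667 × (0.0737 + 0.0054 + 0.0004 + 0.0000) ≈ 22.667 × 0.0795 ≈ 1.802 μg/mL.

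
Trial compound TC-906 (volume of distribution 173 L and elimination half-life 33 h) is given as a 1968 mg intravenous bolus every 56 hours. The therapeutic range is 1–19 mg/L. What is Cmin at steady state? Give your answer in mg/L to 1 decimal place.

τ/t½ = 56/33 ≈ 1.697, so fraction remaining f = (1/2)^(56/33) ≈ 0.3084.
At steady state, accumulation factor R = 1/(1 − e^(−kτ)) ≈ 1.4459.
Single-dose peak C₀ = D/Vd = 1968/173 ≈ 11.376 mg/L.
Cmax,ss = C₀/(1 − f) ≈ 11.376/0.6916 ≈ 16.449 mg/L.
One interval later, Cmin,ss = Cmax,ss·e^(−kτ) ≈ 16.449 × 0.3084 ≈ 5.073 mg/L.
Trough 5.1 mg/L vs MEC 1 mg/L: adequate.

5.1 mg/L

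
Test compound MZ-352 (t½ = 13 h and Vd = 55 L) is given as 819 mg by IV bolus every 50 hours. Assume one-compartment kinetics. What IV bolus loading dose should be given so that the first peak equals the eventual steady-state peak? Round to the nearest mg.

f = (1/2)^(50/13) ≈ 0.069533; accumulation ratio R = 1/(1−f) ≈ 1.07473.
Loading dose to hit Cmax,ss on first dose: D_load = D_maint·R ≈ 819 × 1.07473 ≈ 880.20 mg.

880 mg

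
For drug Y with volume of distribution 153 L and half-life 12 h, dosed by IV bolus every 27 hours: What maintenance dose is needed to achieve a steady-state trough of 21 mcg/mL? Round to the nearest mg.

τ/t½ = 27/12 ≈ 2.25, so f = (1/2)^(27/12) ≈ 0.210224.
Cmin,ss = (D/Vd)·f/(1−f), so D = Cmin,ss·Vd·(1−f)/f.
D = 21 × 153 × (1−f)/f ≈ 21 × 153 × 3.75683 ≈ 12070.69 mg.

12071 mg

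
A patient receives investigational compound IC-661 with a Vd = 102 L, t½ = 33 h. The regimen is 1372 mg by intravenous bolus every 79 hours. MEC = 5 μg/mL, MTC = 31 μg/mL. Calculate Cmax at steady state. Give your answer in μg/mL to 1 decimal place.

16.6 μg/mL

τ/t½ = 79/33 ≈ 2.3939, so fraction remaining f = (1/2)^(79/33) ≈ 0.1903.
At steady state, accumulation factor R = 1/(1 − e^(−kτ)) ≈ 1.2350.
Each bolus raises the concentration by D/Vd = 1372/102 ≈ 13.451 μg/mL.
Steady-state peak Cmax,ss = C₀·R ≈ 13.451 × 1.2350 ≈ 16.612 μg/mL.
Peak 16.6 μg/mL vs MTC 31 μg/mL: below toxic threshold.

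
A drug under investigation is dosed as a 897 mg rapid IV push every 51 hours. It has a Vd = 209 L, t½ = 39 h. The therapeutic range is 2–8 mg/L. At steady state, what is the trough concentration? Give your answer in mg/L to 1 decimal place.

2.9 mg/L

Over one 51-h interval, 51/39 ≈ 1.3077 half-lives elapse, leaving f ≈ 0.4040 of each dose.
Accumulation ratio R = 1/(1 − f) ≈ 1/0.5960 ≈ 1.6779.
Each bolus raises the concentration by D/Vd = 897/209 ≈ 4.292 mg/L.
Cmax,ss = C₀/(1 − f) ≈ 4.292/0.5960 ≈ 7.201 mg/L.
Steady-state trough Cmin,ss = Cmax,ss·f ≈ 7.201 × 0.4040 ≈ 2.909 mg/L.
Trough 2.9 mg/L vs MEC 2 mg/L: adequate.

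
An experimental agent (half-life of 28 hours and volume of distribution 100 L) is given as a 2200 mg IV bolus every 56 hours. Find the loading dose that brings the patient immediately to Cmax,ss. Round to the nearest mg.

f = (1/2)^(56/28) ≈ 0.250000; accumulation ratio R = 1/(1−f) ≈ 1.33333.
Loading dose to hit Cmax,ss on first dose: D_load = D_maint·R ≈ 2200 × 1.33333 ≈ 2933.33 mg.

2933 mg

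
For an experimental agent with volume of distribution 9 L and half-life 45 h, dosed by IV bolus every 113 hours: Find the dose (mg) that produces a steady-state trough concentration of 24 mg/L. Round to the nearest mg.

τ/t½ = 113/45 ≈ 2.5111, so f = (1/2)^(113/45) ≈ 0.175420.
Cmin,ss = (D/Vd)·f/(1−f), so D = Cmin,ss·Vd·(1−f)/f.
D = 24 × 9 × (1−f)/f ≈ 24 × 9 × 4.70060 ≈ 1015.33 mg.

1015 mg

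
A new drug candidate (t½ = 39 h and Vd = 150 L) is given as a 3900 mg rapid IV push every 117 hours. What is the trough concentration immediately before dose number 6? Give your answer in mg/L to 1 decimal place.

f = (1/2)^(τ/t½) = (1/2)^(117/39) ≈ 0.1250.
C₀ = D/Vd = 3900/150 ≈ 26.000 mg/L.
Before the 6th dose, 5 doses have been given. Superposition: Cmin = C₀·(f + f² + … + f^5).
≈ 26.000 × (0.1250 + 0.0156 + 0.0020 + 0.0002 + 0.0000) ≈ 26.000 × 0.1428 ≈ 3.713 mg/L.

3.7 mg/L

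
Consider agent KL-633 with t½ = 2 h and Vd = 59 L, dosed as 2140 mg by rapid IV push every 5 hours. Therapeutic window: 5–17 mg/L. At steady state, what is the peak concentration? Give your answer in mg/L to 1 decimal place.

k = ln2/t½ = ln2/2 ≈ 0.346574 h⁻¹; fraction remaining f = e^(−kτ) = e^(−0.346574×5) ≈ 0.1768.
At steady state, accumulation factor R = 1/(1 − e^(−kτ)) ≈ 1.2148.
Each bolus raises the concentration by D/Vd = 2140/59 ≈ 36.271 mg/L.
Steady-state peak Cmax,ss = C₀·R ≈ 36.271 × 1.2148 ≈ 44.062 mg/L.
Peak 44.1 mg/L vs MTC 17 mg/L: exceeds toxic threshold.

44.1 mg/L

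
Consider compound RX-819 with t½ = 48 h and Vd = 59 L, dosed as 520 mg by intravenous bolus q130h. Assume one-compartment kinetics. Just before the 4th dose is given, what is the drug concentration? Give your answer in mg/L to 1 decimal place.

1.6 mg/L

f = (1/2)^(τ/t½) = (1/2)^(130/48) ≈ 0.1530.
C₀ = D/Vd = 520/59 ≈ 8.814 mg/L.
Before the 4th dose, 3 doses have been given. Superposition: Cmin = C₀·(f + f² + … + f^3).
≈ 8.814 × (0.1530 + 0.0234 + 0.0036) ≈ 8.814 × 0.1800 ≈ 1.587 mg/L.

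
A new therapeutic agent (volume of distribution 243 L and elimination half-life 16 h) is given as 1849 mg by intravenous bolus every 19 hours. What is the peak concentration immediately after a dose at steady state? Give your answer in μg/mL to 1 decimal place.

τ/t½ = 19/16 ≈ 1.1875, so fraction remaining f = (1/2)^(19/16) ≈ 0.4391.
At steady state, accumulation factor R = 1/(1 − e^(−kτ)) ≈ 1.7828.
Each bolus raises the concentration by D/Vd = 1849/243 ≈ 7.609 μg/mL.
Steady-state peak Cmax,ss = C₀·R ≈ 7.609 × 1.7828 ≈ 13.565 μg/mL.

13.6 μg/mL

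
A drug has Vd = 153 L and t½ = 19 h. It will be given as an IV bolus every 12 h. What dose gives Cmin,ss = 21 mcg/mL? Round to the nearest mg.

1765 mg

τ/t½ = 12/19 ≈ 0.63158, so f = (1/2)^(12/19) ≈ 0.645470.
Cmin,ss = (D/Vd)·f/(1−f), so D = Cmin,ss·Vd·(1−f)/f.
D = 21 × 153 × (1−f)/f ≈ 21 × 153 × 0.54926 ≈ 1764.77 mg.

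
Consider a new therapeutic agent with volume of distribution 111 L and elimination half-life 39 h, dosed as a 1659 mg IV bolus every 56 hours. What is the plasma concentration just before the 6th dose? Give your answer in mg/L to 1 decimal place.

8.7 mg/L

f = (1/2)^(τ/t½) = (1/2)^(56/39) ≈ 0.3696.
C₀ = D/Vd = 1659/111 ≈ 14.946 mg/L.
Before the 6th dose, 5 doses have been given. Superposition: Cmin = C₀·(f + f² + … + f^5).
≈ 14.946 × (0.3696 + 0.1366 + 0.0505 + 0.0187 + 0.0069) ≈ 14.946 × 0.5823 ≈ 8.703 mg/L.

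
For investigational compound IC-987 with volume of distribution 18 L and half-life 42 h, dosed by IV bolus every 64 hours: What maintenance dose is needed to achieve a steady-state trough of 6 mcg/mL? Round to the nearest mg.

τ/t½ = 64/42 ≈ 1.5238, so f = (1/2)^(64/42) ≈ 0.347766.
Cmin,ss = (D/Vd)·f/(1−f), so D = Cmin,ss·Vd·(1−f)/f.
D = 6 × 18 × (1−f)/f ≈ 6 × 18 × 1.87550 ≈ 202.55 mg.

203 mg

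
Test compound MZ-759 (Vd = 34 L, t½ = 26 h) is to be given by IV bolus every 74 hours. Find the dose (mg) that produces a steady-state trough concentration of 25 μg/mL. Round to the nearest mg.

5262 mg

τ/t½ = 74/26 ≈ 2.8462, so f = (1/2)^(74/26) ≈ 0.139066.
Cmin,ss = (D/Vd)·f/(1−f), so D = Cmin,ss·Vd·(1−f)/f.
D = 25 × 34 × (1−f)/f ≈ 25 × 34 × 6.19083 ≈ 5262.21 mg.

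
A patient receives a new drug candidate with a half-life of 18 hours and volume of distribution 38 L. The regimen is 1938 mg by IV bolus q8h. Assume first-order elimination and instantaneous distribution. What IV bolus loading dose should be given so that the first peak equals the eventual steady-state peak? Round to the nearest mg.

7310 mg

f = (1/2)^(8/18) ≈ 0.734867; accumulation ratio R = 1/(1−f) ≈ 3.77169.
Loading dose to hit Cmax,ss on first dose: D_load = D_maint·R ≈ 1938 × 3.77169 ≈ 7309.54 mg.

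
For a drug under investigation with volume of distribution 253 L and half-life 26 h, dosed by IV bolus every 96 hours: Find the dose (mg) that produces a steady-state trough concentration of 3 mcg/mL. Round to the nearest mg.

τ/t½ = 96/26 ≈ 3.6923, so f = (1/2)^(96/26) ≈ 0.077358.
Cmin,ss = (D/Vd)·f/(1−f), so D = Cmin,ss·Vd·(1−f)/f.
D = 3 × 253 × (1−f)/f ≈ 3 × 253 × 11.92691 ≈ 9052.52 mg.

9053 mg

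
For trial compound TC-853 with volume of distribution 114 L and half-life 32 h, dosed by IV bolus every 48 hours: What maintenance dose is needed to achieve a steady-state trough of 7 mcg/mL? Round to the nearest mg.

1459 mg

τ/t½ = 48/32 ≈ 1.5, so f = (1/2)^(48/32) ≈ 0.353553.
Cmin,ss = (D/Vd)·f/(1−f), so D = Cmin,ss·Vd·(1−f)/f.
D = 7 × 114 × (1−f)/f ≈ 7 × 114 × 1.82843 ≈ 1459.09 mg.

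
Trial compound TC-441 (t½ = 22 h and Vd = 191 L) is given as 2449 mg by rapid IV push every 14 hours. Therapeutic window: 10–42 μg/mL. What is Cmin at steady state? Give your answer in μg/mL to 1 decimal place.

k = ln2/t½ = ln2/22 ≈ 0.031507 h⁻¹; fraction remaining f = e^(−kτ) = e^(−0.031507×14) ≈ 0.6433.
Single-dose peak C₀ = D/Vd = 2449/191 ≈ 12.822 μg/mL.
Steady-state trough Cmin,ss = C₀·f/(1−f) ≈ 12.822 × 0.6433/0.3567 ≈ 23.124 μg/mL.
Trough 23.1 μg/mL vs MEC 10 μg/mL: adequate.

23.1 μg/mL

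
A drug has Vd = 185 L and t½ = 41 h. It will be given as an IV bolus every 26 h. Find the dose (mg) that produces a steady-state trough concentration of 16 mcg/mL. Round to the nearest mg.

1634 mg

τ/t½ = 26/41 ≈ 0.63415, so f = (1/2)^(26/41) ≈ 0.644322.
Cmin,ss = (D/Vd)·f/(1−f), so D = Cmin,ss·Vd·(1−f)/f.
D = 16 × 185 × (1−f)/f ≈ 16 × 185 × 0.55202 ≈ 1633.98 mg.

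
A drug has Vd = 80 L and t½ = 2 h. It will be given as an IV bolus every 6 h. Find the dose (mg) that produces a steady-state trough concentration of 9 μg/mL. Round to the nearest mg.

5040 mg

τ/t½ = 6/2 ≈ 3, so f = (1/2)^(6/2) ≈ 0.125000.
Cmin,ss = (D/Vd)·f/(1−f), so D = Cmin,ss·Vd·(1−f)/f.
D = 9 × 80 × (1−f)/f ≈ 9 × 80 × 7.00000 ≈ 5040.00 mg.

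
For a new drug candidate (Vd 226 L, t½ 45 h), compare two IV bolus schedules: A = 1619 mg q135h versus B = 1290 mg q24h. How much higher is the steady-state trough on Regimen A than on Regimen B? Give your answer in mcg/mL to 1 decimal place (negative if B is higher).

Regimen A: f = (1/2)^(135/45) ≈ 0.1250; Cmin,ss = (1619/226)·f/(1−f) ≈ 1.023 mcg/mL.
Regimen B: f = (1/2)^(24/45) ≈ 0.6910; Cmin,ss = (1290/226)·f/(1−f) ≈ 12.764 mcg/mL.
Difference ≈ 1.023 − 12.764 ≈ -11.741 mcg/mL.

-11.7 mcg/mL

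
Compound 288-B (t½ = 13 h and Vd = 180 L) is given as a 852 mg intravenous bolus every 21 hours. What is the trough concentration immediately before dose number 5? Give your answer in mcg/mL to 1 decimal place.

2.3 mcg/mL

f = (1/2)^(τ/t½) = (1/2)^(21/13) ≈ 0.3264.
C₀ = D/Vd = 852/180 ≈ 4.733 mcg/mL.
Before the 5th dose, 4 doses have been given. Superposition: Cmin = C₀·(f + f² + … + f^4).
≈ 4.733 × (0.3264 + 0.1065 + 0.0348 + 0.0114) ≈ 4.733 × 0.4791 ≈ 2.268 mcg/mL.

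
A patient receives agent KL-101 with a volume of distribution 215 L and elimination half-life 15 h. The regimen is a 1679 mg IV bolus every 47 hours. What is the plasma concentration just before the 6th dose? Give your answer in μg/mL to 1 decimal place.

f = (1/2)^(τ/t½) = (1/2)^(47/15) ≈ 0.1140.
C₀ = D/Vd = 1679/215 ≈ 7.809 μg/mL.
Before the 6th dose, 5 doses have been given. Superposition: Cmin = C₀·(f + f² + … + f^5).
≈ 7.809 × (0.1140 + 0.0130 + 0.0015 + 0.0002 + 0.0000) ≈ 7.809 × 0.1287 ≈ 1.005 μg/mL.

1.0 μg/mL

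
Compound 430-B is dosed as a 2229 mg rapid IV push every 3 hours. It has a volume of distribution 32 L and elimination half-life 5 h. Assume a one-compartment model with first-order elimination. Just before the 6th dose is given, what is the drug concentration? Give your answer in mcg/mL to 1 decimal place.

f = (1/2)^(τ/t½) = (1/2)^(3/5) ≈ 0.6598.
C₀ = D/Vd = 2229/32 ≈ 69.656 mcg/mL.
Before the 6th dose, 5 doses have been given. Superposition: Cmin = C₀·(f + f² + … + f^5).
≈ 69.656 × (0.6598 + 0.4353 + 0.2872 + 0.1895 + 0.1250) ≈ 69.656 × 1.6968 ≈ 118.192 mcg/mL.

118.2 mcg/mL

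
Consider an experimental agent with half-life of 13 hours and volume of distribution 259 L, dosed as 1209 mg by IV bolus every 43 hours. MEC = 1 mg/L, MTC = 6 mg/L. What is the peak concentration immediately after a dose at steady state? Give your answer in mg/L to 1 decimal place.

5.2 mg/L

k = ln2/t½ = ln2/13 ≈ 0.053319 h⁻¹; fraction remaining f = e^(−kτ) = e^(−0.053319×43) ≈ 0.1010.
Accumulation ratio R = 1/(1 − f) ≈ 1/0.8990 ≈ 1.1123.
Single-dose peak C₀ = D/Vd = 1209/259 ≈ 4.668 mg/L.
Steady-state peak Cmax,ss = C₀·R ≈ 4.668 × 1.1123 ≈ 5.192 mg/L.
Peak 5.2 mg/L vs MTC 6 mg/L: below toxic threshold.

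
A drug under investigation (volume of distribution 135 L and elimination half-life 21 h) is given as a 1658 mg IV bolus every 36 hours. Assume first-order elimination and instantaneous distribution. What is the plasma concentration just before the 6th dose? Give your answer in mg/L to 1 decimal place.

5.4 mg/L

f = (1/2)^(τ/t½) = (1/2)^(36/21) ≈ 0.3048.
C₀ = D/Vd = 1658/135 ≈ 12.281 mg/L.
Before the 6th dose, 5 doses have been given. Superposition: Cmin = C₀·(f + f² + … + f^5).
≈ 12.281 × (0.3048 + 0.0929 + 0.0283 + 0.0086 + 0.0026) ≈ 12.281 × 0.4372 ≈ 5.369 mg/L.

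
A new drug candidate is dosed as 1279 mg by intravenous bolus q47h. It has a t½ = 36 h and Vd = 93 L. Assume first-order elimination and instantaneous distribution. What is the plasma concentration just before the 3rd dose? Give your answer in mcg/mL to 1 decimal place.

f = (1/2)^(τ/t½) = (1/2)^(47/36) ≈ 0.4046.
C₀ = D/Vd = 1279/93 ≈ 13.753 mcg/mL.
Before the 3rd dose, 2 doses have been given. Superposition: Cmin = C₀·(f + f²).
≈ 13.753 × (0.4046 + 0.1637) ≈ 13.753 × 0.5683 ≈ 7.816 mcg/mL.

7.8 mcg/mL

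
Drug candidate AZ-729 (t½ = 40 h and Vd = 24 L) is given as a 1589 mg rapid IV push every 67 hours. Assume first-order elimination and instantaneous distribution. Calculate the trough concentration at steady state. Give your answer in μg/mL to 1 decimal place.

30.2 μg/mL

Over one 67-h interval, 67/40 ≈ 1.675 half-lives elapse, leaving f ≈ 0.3132 of each dose.
Accumulation ratio R = 1/(1 − f) ≈ 1/0.6868 ≈ 1.4560.
Single-dose peak C₀ = D/Vd = 1589/24 ≈ 66.208 μg/mL.
Cmax,ss = C₀/(1 − f) ≈ 66.208/0.6868 ≈ 96.401 μg/mL.
One interval later, Cmin,ss = Cmax,ss·e^(−kτ) ≈ 96.401 × 0.3132 ≈ 30.193 μg/mL.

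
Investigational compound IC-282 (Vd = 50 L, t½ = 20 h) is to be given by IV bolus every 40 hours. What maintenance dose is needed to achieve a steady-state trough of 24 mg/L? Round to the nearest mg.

3600 mg

τ/t½ = 40/20 ≈ 2, so f = (1/2)^(40/20) ≈ 0.250000.
Cmin,ss = (D/Vd)·f/(1−f), so D = Cmin,ss·Vd·(1−f)/f.
D = 24 × 50 × (1−f)/f ≈ 24 × 50 × 3.00000 ≈ 3600.00 mg.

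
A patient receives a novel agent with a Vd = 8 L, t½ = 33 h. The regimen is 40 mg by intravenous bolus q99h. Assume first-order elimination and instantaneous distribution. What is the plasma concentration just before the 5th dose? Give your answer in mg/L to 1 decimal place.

f = (1/2)^(τ/t½) = (1/2)^(99/33) ≈ 0.1250.
C₀ = D/Vd = 40/8 ≈ 5.000 mg/L.
Before the 5th dose, 4 doses have been given. Superposition: Cmin = C₀·(f + f² + … + f^4).
≈ 5.000 × (0.1250 + 0.0156 + 0.0020 + 0.0002) ≈ 5.000 × 0.1428 ≈ 0.714 mg/L.

0.7 mg/L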